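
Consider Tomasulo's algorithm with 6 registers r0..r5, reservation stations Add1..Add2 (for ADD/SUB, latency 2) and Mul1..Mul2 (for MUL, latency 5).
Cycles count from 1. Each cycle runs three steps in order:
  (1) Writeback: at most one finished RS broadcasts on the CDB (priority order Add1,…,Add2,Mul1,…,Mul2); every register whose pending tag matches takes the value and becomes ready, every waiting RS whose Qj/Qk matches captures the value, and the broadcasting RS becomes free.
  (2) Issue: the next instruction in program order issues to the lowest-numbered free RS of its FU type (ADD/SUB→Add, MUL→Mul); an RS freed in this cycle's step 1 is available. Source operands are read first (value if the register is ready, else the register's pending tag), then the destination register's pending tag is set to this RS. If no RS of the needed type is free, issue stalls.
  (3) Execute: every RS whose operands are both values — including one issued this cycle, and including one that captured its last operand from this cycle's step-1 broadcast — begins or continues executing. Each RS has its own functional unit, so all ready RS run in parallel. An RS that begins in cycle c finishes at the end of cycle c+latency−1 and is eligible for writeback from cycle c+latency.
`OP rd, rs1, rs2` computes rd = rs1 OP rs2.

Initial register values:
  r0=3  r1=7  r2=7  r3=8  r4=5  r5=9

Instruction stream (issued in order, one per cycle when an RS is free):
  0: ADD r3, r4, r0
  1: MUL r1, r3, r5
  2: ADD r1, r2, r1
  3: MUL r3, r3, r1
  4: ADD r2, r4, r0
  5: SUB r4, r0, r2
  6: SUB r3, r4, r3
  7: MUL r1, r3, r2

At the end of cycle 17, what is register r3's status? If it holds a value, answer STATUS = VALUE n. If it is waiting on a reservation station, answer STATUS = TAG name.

  c1: issue ADD r3<-Add1  regs: r0:3,r1:7,r2:7,r3:Add1,r4:5,r5:9
  c2: issue MUL r1<-Mul1  regs: r0:3,r1:Mul1,r2:7,r3:Add1,r4:5,r5:9
  c3: CDB Add1=8; issue ADD r1<-Add1  regs: r0:3,r1:Add1,r2:7,r3:8,r4:5,r5:9
  c4: issue MUL r3<-Mul2  regs: r0:3,r1:Add1,r2:7,r3:Mul2,r4:5,r5:9
  c5: issue ADD r2<-Add2  regs: r0:3,r1:Add1,r2:Add2,r3:Mul2,r4:5,r5:9
  c6: stall  regs: r0:3,r1:Add1,r2:Add2,r3:Mul2,r4:5,r5:9
  c7: CDB Add2=8; issue SUB r4<-Add2  regs: r0:3,r1:Add1,r2:8,r3:Mul2,r4:Add2,r5:9
  c8: CDB Mul1=72; stall  regs: r0:3,r1:Add1,r2:8,r3:Mul2,r4:Add2,r5:9
  c9: CDB Add2=-5; issue SUB r3<-Add2  regs: r0:3,r1:Add1,r2:8,r3:Add2,r4:-5,r5:9
  c10: CDB Add1=79; issue MUL r1<-Mul1  regs: r0:3,r1:Mul1,r2:8,r3:Add2,r4:-5,r5:9
  c11: -  regs: r0:3,r1:Mul1,r2:8,r3:Add2,r4:-5,r5:9
  c12: -  regs: r0:3,r1:Mul1,r2:8,r3:Add2,r4:-5,r5:9
  c13: -  regs: r0:3,r1:Mul1,r2:8,r3:Add2,r4:-5,r5:9
  c14: -  regs: r0:3,r1:Mul1,r2:8,r3:Add2,r4:-5,r5:9
  c15: CDB Mul2=632  regs: r0:3,r1:Mul1,r2:8,r3:Add2,r4:-5,r5:9
  c16: -  regs: r0:3,r1:Mul1,r2:8,r3:Add2,r4:-5,r5:9
  c17: CDB Add2=-637  regs: r0:3,r1:Mul1,r2:8,r3:-637,r4:-5,r5:9

STATUS = VALUE -637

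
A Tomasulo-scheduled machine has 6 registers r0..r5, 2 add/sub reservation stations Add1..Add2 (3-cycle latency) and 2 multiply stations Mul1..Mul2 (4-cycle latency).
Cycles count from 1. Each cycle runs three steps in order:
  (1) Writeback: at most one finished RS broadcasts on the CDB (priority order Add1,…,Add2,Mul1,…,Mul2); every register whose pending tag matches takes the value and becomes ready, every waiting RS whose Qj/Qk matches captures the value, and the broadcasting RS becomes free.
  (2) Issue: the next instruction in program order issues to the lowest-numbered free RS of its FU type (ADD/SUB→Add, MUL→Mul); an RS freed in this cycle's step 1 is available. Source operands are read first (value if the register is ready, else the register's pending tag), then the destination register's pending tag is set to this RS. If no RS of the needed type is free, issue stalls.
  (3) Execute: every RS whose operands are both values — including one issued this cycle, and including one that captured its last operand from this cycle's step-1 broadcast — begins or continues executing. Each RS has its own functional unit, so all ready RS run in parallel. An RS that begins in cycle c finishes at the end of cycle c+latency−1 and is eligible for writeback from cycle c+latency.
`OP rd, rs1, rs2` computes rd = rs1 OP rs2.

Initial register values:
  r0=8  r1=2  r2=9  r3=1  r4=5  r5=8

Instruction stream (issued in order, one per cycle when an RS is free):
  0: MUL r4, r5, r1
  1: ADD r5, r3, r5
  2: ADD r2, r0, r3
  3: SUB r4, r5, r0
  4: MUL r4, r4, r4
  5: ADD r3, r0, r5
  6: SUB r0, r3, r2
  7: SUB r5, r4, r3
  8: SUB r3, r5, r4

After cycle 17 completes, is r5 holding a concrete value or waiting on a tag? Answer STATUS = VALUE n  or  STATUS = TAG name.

STATUS = VALUE -16

cycle 1: issue MUL r4<-Mul1 // r0:8,r1:2,r2:9,r3:1,r4:Mul1,r5:8
cycle 2: issue ADD r5<-Add1 // r0:8,r1:2,r2:9,r3:1,r4:Mul1,r5:Add1
cycle 3: issue ADD r2<-Add2 // r0:8,r1:2,r2:Add2,r3:1,r4:Mul1,r5:Add1
cycle 4: stall // r0:8,r1:2,r2:Add2,r3:1,r4:Mul1,r5:Add1
cycle 5: CDB Add1=9; issue SUB r4<-Add1 // r0:8,r1:2,r2:Add2,r3:1,r4:Add1,r5:9
cycle 6: CDB Add2=9; issue MUL r4<-Mul2 // r0:8,r1:2,r2:9,r3:1,r4:Mul2,r5:9
cycle 7: CDB Mul1=16; issue ADD r3<-Add2 // r0:8,r1:2,r2:9,r3:Add2,r4:Mul2,r5:9
cycle 8: CDB Add1=1; issue SUB r0<-Add1 // r0:Add1,r1:2,r2:9,r3:Add2,r4:Mul2,r5:9
cycle 9: stall // r0:Add1,r1:2,r2:9,r3:Add2,r4:Mul2,r5:9
cycle 10: CDB Add2=17; issue SUB r5<-Add2 // r0:Add1,r1:2,r2:9,r3:17,r4:Mul2,r5:Add2
cycle 11: stall // r0:Add1,r1:2,r2:9,r3:17,r4:Mul2,r5:Add2
cycle 12: CDB Mul2=1; stall // r0:Add1,r1:2,r2:9,r3:17,r4:1,r5:Add2
cycle 13: CDB Add1=8; issue SUB r3<-Add1 // r0:8,r1:2,r2:9,r3:Add1,r4:1,r5:Add2
cycle 14: - // r0:8,r1:2,r2:9,r3:Add1,r4:1,r5:Add2
cycle 15: CDB Add2=-16 // r0:8,r1:2,r2:9,r3:Add1,r4:1,r5:-16
cycle 16: - // r0:8,r1:2,r2:9,r3:Add1,r4:1,r5:-16
cycle 17: - // r0:8,r1:2,r2:9,r3:Add1,r4:1,r5:-16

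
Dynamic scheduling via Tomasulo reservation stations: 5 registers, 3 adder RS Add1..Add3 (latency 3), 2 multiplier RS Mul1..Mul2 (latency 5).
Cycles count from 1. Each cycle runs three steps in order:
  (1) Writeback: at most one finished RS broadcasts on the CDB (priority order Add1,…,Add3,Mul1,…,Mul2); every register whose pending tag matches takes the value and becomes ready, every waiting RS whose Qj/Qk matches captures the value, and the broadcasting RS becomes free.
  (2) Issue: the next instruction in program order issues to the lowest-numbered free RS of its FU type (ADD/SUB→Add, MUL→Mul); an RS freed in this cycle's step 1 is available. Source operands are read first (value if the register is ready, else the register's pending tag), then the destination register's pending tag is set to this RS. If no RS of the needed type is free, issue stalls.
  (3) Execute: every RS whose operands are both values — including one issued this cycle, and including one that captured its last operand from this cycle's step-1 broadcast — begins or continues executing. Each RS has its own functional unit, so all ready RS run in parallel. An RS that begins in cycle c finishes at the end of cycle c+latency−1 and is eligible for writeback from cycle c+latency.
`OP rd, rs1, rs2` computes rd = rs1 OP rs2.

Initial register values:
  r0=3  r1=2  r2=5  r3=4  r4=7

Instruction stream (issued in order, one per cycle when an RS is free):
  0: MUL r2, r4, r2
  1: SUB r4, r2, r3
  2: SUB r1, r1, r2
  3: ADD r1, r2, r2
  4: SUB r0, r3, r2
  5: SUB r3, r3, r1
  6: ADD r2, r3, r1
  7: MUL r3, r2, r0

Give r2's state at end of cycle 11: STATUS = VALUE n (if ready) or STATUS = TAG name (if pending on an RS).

c1: issue MUL r2<-Mul1 | r0:3,r1:2,r2:Mul1,r3:4,r4:7
c2: issue SUB r4<-Add1 | r0:3,r1:2,r2:Mul1,r3:4,r4:Add1
c3: issue SUB r1<-Add2 | r0:3,r1:Add2,r2:Mul1,r3:4,r4:Add1
c4: issue ADD r1<-Add3 | r0:3,r1:Add3,r2:Mul1,r3:4,r4:Add1
c5: stall | r0:3,r1:Add3,r2:Mul1,r3:4,r4:Add1
c6: CDB Mul1=35; stall | r0:3,r1:Add3,r2:35,r3:4,r4:Add1
c7: stall | r0:3,r1:Add3,r2:35,r3:4,r4:Add1
c8: stall | r0:3,r1:Add3,r2:35,r3:4,r4:Add1
c9: CDB Add1=31; issue SUB r0<-Add1 | r0:Add1,r1:Add3,r2:35,r3:4,r4:31
c10: CDB Add2=-33; issue SUB r3<-Add2 | r0:Add1,r1:Add3,r2:35,r3:Add2,r4:31
c11: CDB Add3=70; issue ADD r2<-Add3 | r0:Add1,r1:70,r2:Add3,r3:Add2,r4:31

STATUS = TAG Add3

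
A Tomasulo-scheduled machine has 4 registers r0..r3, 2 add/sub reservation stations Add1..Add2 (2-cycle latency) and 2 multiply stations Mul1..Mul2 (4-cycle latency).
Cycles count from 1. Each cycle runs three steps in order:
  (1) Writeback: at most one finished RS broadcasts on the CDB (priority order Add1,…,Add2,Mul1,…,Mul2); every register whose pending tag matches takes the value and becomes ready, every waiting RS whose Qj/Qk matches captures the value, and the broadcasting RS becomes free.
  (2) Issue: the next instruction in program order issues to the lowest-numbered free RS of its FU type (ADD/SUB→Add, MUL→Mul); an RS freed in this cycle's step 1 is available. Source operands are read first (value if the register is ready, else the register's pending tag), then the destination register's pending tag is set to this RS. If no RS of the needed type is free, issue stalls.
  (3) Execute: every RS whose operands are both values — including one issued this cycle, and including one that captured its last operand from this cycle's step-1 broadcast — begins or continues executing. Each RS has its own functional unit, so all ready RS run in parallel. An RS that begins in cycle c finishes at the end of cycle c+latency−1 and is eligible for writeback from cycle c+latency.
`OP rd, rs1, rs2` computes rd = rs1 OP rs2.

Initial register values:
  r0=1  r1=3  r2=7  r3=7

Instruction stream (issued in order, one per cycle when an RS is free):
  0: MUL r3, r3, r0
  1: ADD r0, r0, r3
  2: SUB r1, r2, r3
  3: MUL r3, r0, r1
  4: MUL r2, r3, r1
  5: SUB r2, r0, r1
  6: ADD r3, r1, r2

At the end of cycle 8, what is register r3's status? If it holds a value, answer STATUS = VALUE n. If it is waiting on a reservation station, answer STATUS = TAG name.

cycle 1: issue MUL r3<-Mul1 // r0:1,r1:3,r2:7,r3:Mul1
cycle 2: issue ADD r0<-Add1 // r0:Add1,r1:3,r2:7,r3:Mul1
cycle 3: issue SUB r1<-Add2 // r0:Add1,r1:Add2,r2:7,r3:Mul1
cycle 4: issue MUL r3<-Mul2 // r0:Add1,r1:Add2,r2:7,r3:Mul2
cycle 5: CDB Mul1=7; issue MUL r2<-Mul1 // r0:Add1,r1:Add2,r2:Mul1,r3:Mul2
cycle 6: stall // r0:Add1,r1:Add2,r2:Mul1,r3:Mul2
cycle 7: CDB Add1=8; issue SUB r2<-Add1 // r0:8,r1:Add2,r2:Add1,r3:Mul2
cycle 8: CDB Add2=0; issue ADD r3<-Add2 // r0:8,r1:0,r2:Add1,r3:Add2

STATUS = TAG Add2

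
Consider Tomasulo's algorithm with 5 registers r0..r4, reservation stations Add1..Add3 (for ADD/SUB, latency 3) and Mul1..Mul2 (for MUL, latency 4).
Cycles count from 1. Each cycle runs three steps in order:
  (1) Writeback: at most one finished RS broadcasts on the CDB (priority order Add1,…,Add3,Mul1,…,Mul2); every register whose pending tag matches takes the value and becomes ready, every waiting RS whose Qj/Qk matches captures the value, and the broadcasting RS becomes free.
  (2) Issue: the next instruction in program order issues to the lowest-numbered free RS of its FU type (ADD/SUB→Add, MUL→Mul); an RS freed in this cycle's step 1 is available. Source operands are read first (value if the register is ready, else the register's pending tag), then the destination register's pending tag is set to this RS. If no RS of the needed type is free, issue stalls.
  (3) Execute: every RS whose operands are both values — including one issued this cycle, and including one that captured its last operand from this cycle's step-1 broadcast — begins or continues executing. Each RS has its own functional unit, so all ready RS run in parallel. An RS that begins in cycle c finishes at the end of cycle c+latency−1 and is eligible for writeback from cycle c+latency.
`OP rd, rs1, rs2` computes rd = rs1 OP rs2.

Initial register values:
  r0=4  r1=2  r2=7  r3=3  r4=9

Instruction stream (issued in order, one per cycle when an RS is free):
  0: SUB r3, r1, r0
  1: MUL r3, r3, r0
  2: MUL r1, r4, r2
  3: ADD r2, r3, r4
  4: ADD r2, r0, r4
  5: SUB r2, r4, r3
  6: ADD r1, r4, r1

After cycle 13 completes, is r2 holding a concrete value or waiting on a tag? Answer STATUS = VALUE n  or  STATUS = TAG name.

cycle 1: issue SUB r3<-Add1 // r0:4,r1:2,r2:7,r3:Add1,r4:9
cycle 2: issue MUL r3<-Mul1 // r0:4,r1:2,r2:7,r3:Mul1,r4:9
cycle 3: issue MUL r1<-Mul2 // r0:4,r1:Mul2,r2:7,r3:Mul1,r4:9
cycle 4: CDB Add1=-2; issue ADD r2<-Add1 // r0:4,r1:Mul2,r2:Add1,r3:Mul1,r4:9
cycle 5: issue ADD r2<-Add2 // r0:4,r1:Mul2,r2:Add2,r3:Mul1,r4:9
cycle 6: issue SUB r2<-Add3 // r0:4,r1:Mul2,r2:Add3,r3:Mul1,r4:9
cycle 7: CDB Mul2=63; stall // r0:4,r1:63,r2:Add3,r3:Mul1,r4:9
cycle 8: CDB Add2=13; issue ADD r1<-Add2 // r0:4,r1:Add2,r2:Add3,r3:Mul1,r4:9
cycle 9: CDB Mul1=-8 // r0:4,r1:Add2,r2:Add3,r3:-8,r4:9
cycle 10: - // r0:4,r1:Add2,r2:Add3,r3:-8,r4:9
cycle 11: CDB Add2=72 // r0:4,r1:72,r2:Add3,r3:-8,r4:9
cycle 12: CDB Add1=1 // r0:4,r1:72,r2:Add3,r3:-8,r4:9
cycle 13: CDB Add3=17 // r0:4,r1:72,r2:17,r3:-8,r4:9

STATUS = VALUE 17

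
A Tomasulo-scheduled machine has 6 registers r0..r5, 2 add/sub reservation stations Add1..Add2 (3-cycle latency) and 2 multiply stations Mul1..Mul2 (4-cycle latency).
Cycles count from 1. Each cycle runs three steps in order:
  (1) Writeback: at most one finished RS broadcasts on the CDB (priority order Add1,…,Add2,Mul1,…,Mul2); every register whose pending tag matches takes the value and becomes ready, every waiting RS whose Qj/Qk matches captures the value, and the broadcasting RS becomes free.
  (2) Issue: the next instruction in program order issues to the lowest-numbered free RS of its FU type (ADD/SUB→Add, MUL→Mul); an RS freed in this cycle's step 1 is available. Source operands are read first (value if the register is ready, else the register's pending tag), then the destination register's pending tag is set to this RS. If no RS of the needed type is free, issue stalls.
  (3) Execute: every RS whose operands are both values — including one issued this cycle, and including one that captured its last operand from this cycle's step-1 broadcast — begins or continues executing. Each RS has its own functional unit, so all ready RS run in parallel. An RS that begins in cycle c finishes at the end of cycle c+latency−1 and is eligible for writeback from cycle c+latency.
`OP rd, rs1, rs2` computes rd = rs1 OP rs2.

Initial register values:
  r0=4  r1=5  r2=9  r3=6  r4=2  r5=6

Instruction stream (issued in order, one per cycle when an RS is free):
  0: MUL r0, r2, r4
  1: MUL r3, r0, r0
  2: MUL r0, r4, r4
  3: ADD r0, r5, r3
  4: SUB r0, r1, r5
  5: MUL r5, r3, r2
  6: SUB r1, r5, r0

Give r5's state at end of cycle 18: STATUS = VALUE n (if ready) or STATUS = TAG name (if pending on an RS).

  c1: issue MUL r0<-Mul1  regs: r0:Mul1,r1:5,r2:9,r3:6,r4:2,r5:6
  c2: issue MUL r3<-Mul2  regs: r0:Mul1,r1:5,r2:9,r3:Mul2,r4:2,r5:6
  c3: stall  regs: r0:Mul1,r1:5,r2:9,r3:Mul2,r4:2,r5:6
  c4: stall  regs: r0:Mul1,r1:5,r2:9,r3:Mul2,r4:2,r5:6
  c5: CDB Mul1=18; issue MUL r0<-Mul1  regs: r0:Mul1,r1:5,r2:9,r3:Mul2,r4:2,r5:6
  c6: issue ADD r0<-Add1  regs: r0:Add1,r1:5,r2:9,r3:Mul2,r4:2,r5:6
  c7: issue SUB r0<-Add2  regs: r0:Add2,r1:5,r2:9,r3:Mul2,r4:2,r5:6
  c8: stall  regs: r0:Add2,r1:5,r2:9,r3:Mul2,r4:2,r5:6
  c9: CDB Mul1=4; issue MUL r5<-Mul1  regs: r0:Add2,r1:5,r2:9,r3:Mul2,r4:2,r5:Mul1
  c10: CDB Add2=-1; issue SUB r1<-Add2  regs: r0:-1,r1:Add2,r2:9,r3:Mul2,r4:2,r5:Mul1
  c11: CDB Mul2=324  regs: r0:-1,r1:Add2,r2:9,r3:324,r4:2,r5:Mul1
  c12: -  regs: r0:-1,r1:Add2,r2:9,r3:324,r4:2,r5:Mul1
  c13: -  regs: r0:-1,r1:Add2,r2:9,r3:324,r4:2,r5:Mul1
  c14: CDB Add1=330  regs: r0:-1,r1:Add2,r2:9,r3:324,r4:2,r5:Mul1
  c15: CDB Mul1=2916  regs: r0:-1,r1:Add2,r2:9,r3:324,r4:2,r5:2916
  c16: -  regs: r0:-1,r1:Add2,r2:9,r3:324,r4:2,r5:2916
  c17: -  regs: r0:-1,r1:Add2,r2:9,r3:324,r4:2,r5:2916
  c18: CDB Add2=2917  regs: r0:-1,r1:2917,r2:9,r3:324,r4:2,r5:2916

STATUS = VALUE 2916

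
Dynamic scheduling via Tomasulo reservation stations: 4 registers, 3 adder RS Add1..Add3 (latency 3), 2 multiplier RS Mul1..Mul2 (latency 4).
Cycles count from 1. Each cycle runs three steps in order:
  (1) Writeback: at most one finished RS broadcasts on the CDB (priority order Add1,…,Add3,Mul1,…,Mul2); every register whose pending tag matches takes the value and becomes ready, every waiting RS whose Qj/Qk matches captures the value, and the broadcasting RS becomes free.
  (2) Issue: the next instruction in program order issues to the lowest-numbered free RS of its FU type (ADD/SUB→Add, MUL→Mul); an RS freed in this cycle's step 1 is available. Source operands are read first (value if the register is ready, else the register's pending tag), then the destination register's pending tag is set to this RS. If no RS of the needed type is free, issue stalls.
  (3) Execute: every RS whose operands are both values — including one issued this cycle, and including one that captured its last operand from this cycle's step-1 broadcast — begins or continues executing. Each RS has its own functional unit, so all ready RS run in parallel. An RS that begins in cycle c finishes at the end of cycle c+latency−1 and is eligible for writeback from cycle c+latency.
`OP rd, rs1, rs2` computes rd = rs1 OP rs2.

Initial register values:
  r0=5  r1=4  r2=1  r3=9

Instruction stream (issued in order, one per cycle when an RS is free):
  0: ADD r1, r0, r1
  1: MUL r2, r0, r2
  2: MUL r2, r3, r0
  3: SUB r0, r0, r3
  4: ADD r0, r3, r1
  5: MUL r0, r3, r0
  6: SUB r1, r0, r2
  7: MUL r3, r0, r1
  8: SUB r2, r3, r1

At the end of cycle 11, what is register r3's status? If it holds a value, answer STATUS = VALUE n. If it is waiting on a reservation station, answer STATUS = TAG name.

cycle 1: issue ADD r1<-Add1 // r0:5,r1:Add1,r2:1,r3:9
cycle 2: issue MUL r2<-Mul1 // r0:5,r1:Add1,r2:Mul1,r3:9
cycle 3: issue MUL r2<-Mul2 // r0:5,r1:Add1,r2:Mul2,r3:9
cycle 4: CDB Add1=9; issue SUB r0<-Add1 // r0:Add1,r1:9,r2:Mul2,r3:9
cycle 5: issue ADD r0<-Add2 // r0:Add2,r1:9,r2:Mul2,r3:9
cycle 6: CDB Mul1=5; issue MUL r0<-Mul1 // r0:Mul1,r1:9,r2:Mul2,r3:9
cycle 7: CDB Add1=-4; issue SUB r1<-Add1 // r0:Mul1,r1:Add1,r2:Mul2,r3:9
cycle 8: CDB Add2=18; stall // r0:Mul1,r1:Add1,r2:Mul2,r3:9
cycle 9: CDB Mul2=45; issue MUL r3<-Mul2 // r0:Mul1,r1:Add1,r2:45,r3:Mul2
cycle 10: issue SUB r2<-Add2 // r0:Mul1,r1:Add1,r2:Add2,r3:Mul2
cycle 11: - // r0:Mul1,r1:Add1,r2:Add2,r3:Mul2

STATUS = TAG Mul2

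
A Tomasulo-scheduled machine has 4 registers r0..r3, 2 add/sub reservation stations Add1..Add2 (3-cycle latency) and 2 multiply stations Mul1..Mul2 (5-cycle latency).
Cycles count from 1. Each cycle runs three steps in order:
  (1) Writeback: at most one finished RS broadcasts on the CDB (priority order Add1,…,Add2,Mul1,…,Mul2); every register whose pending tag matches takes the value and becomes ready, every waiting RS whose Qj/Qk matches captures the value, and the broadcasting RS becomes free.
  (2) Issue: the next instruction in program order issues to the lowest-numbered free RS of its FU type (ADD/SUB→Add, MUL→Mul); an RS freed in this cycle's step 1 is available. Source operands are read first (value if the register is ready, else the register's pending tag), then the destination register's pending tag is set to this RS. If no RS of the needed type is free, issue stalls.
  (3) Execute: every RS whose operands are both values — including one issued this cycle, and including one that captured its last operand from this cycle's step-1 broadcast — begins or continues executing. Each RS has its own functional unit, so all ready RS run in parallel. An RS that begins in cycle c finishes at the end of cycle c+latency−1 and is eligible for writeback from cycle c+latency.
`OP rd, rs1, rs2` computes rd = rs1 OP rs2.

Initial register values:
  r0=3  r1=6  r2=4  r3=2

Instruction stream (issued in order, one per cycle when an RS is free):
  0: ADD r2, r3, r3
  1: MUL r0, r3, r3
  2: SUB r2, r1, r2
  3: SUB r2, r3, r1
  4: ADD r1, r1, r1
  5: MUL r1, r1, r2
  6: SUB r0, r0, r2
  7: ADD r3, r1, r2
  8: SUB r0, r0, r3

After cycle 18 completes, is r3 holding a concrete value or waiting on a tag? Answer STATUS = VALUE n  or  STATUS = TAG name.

STATUS = VALUE -52

c1: issue ADD r2<-Add1 | r0:3,r1:6,r2:Add1,r3:2
c2: issue MUL r0<-Mul1 | r0:Mul1,r1:6,r2:Add1,r3:2
c3: issue SUB r2<-Add2 | r0:Mul1,r1:6,r2:Add2,r3:2
c4: CDB Add1=4; issue SUB r2<-Add1 | r0:Mul1,r1:6,r2:Add1,r3:2
c5: stall | r0:Mul1,r1:6,r2:Add1,r3:2
c6: stall | r0:Mul1,r1:6,r2:Add1,r3:2
c7: CDB Add1=-4; issue ADD r1<-Add1 | r0:Mul1,r1:Add1,r2:-4,r3:2
c8: CDB Add2=2; issue MUL r1<-Mul2 | r0:Mul1,r1:Mul2,r2:-4,r3:2
c9: CDB Mul1=4; issue SUB r0<-Add2 | r0:Add2,r1:Mul2,r2:-4,r3:2
c10: CDB Add1=12; issue ADD r3<-Add1 | r0:Add2,r1:Mul2,r2:-4,r3:Add1
c11: stall | r0:Add2,r1:Mul2,r2:-4,r3:Add1
c12: CDB Add2=8; issue SUB r0<-Add2 | r0:Add2,r1:Mul2,r2:-4,r3:Add1
c13: - | r0:Add2,r1:Mul2,r2:-4,r3:Add1
c14: - | r0:Add2,r1:Mul2,r2:-4,r3:Add1
c15: CDB Mul2=-48 | r0:Add2,r1:-48,r2:-4,r3:Add1
c16: - | r0:Add2,r1:-48,r2:-4,r3:Add1
c17: - | r0:Add2,r1:-48,r2:-4,r3:Add1
c18: CDB Add1=-52 | r0:Add2,r1:-48,r2:-4,r3:-52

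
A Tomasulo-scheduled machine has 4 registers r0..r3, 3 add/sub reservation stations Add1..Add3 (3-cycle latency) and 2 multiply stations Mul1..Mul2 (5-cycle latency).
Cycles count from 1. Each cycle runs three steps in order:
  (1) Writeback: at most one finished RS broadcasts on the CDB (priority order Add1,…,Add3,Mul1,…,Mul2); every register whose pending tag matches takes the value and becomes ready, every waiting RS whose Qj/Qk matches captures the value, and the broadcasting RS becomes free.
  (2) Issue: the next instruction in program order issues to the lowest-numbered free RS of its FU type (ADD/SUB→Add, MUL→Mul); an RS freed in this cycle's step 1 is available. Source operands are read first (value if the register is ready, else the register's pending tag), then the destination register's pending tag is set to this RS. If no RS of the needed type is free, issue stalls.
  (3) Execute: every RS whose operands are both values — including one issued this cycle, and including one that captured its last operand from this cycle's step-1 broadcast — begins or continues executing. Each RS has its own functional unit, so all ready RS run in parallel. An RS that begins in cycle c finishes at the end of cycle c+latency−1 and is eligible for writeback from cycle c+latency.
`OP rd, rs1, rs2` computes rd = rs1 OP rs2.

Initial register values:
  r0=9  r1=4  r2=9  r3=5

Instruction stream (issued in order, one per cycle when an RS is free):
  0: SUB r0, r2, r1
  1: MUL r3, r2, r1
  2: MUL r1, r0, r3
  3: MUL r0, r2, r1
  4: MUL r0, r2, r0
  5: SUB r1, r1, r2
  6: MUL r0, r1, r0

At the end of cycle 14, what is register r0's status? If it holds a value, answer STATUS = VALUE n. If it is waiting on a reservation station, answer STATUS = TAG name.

  c1: issue SUB r0<-Add1  regs: r0:Add1,r1:4,r2:9,r3:5
  c2: issue MUL r3<-Mul1  regs: r0:Add1,r1:4,r2:9,r3:Mul1
  c3: issue MUL r1<-Mul2  regs: r0:Add1,r1:Mul2,r2:9,r3:Mul1
  c4: CDB Add1=5; stall  regs: r0:5,r1:Mul2,r2:9,r3:Mul1
  c5: stall  regs: r0:5,r1:Mul2,r2:9,r3:Mul1
  c6: stall  regs: r0:5,r1:Mul2,r2:9,r3:Mul1
  c7: CDB Mul1=36; issue MUL r0<-Mul1  regs: r0:Mul1,r1:Mul2,r2:9,r3:36
  c8: stall  regs: r0:Mul1,r1:Mul2,r2:9,r3:36
  c9: stall  regs: r0:Mul1,r1:Mul2,r2:9,r3:36
  c10: stall  regs: r0:Mul1,r1:Mul2,r2:9,r3:36
  c11: stall  regs: r0:Mul1,r1:Mul2,r2:9,r3:36
  c12: CDB Mul2=180; issue MUL r0<-Mul2  regs: r0:Mul2,r1:180,r2:9,r3:36
  c13: issue SUB r1<-Add1  regs: r0:Mul2,r1:Add1,r2:9,r3:36
  c14: stall  regs: r0:Mul2,r1:Add1,r2:9,r3:36

STATUS = TAG Mul2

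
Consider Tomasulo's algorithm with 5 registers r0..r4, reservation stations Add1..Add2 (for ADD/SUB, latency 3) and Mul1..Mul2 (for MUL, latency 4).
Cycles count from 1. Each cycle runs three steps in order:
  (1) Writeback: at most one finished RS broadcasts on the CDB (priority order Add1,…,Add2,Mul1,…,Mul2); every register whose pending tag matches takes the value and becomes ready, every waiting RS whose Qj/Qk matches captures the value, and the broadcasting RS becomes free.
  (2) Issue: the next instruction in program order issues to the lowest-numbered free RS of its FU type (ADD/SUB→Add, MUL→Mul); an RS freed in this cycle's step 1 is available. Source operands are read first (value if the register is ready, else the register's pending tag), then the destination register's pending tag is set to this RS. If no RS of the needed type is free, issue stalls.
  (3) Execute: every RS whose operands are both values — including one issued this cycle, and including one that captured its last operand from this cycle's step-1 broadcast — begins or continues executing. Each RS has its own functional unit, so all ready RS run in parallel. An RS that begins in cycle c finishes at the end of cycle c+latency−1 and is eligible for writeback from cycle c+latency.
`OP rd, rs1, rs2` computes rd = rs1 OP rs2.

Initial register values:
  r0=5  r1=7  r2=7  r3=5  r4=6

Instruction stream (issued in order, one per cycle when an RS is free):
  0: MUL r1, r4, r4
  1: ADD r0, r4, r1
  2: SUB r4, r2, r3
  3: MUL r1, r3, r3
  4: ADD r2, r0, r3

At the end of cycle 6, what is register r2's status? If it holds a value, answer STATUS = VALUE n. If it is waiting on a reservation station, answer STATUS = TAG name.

cycle 1: issue MUL r1<-Mul1 // r0:5,r1:Mul1,r2:7,r3:5,r4:6
cycle 2: issue ADD r0<-Add1 // r0:Add1,r1:Mul1,r2:7,r3:5,r4:6
cycle 3: issue SUB r4<-Add2 // r0:Add1,r1:Mul1,r2:7,r3:5,r4:Add2
cycle 4: issue MUL r1<-Mul2 // r0:Add1,r1:Mul2,r2:7,r3:5,r4:Add2
cycle 5: CDB Mul1=36; stall // r0:Add1,r1:Mul2,r2:7,r3:5,r4:Add2
cycle 6: CDB Add2=2; issue ADD r2<-Add2 // r0:Add1,r1:Mul2,r2:Add2,r3:5,r4:2

STATUS = TAG Add2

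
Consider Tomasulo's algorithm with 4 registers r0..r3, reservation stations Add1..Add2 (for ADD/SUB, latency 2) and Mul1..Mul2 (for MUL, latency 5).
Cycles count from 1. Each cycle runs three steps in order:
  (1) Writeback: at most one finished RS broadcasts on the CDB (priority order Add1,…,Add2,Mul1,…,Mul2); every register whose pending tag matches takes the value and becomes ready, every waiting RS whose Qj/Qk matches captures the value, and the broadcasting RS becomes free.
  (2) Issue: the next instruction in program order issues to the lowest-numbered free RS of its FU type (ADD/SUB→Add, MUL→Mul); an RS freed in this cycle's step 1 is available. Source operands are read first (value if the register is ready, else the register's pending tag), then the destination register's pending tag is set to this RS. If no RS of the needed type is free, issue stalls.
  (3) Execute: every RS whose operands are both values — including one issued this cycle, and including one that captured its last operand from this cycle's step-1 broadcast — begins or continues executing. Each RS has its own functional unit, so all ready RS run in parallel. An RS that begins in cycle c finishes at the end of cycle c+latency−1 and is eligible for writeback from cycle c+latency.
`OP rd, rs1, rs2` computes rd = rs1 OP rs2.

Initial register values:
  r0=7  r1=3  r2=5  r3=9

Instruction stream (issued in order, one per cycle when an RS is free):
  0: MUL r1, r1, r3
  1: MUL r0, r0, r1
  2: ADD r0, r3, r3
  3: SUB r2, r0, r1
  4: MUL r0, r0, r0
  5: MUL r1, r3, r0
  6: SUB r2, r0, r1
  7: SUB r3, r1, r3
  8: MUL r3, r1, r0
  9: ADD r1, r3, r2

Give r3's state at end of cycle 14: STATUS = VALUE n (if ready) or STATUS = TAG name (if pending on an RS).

c1: issue MUL r1<-Mul1 | r0:7,r1:Mul1,r2:5,r3:9
c2: issue MUL r0<-Mul2 | r0:Mul2,r1:Mul1,r2:5,r3:9
c3: issue ADD r0<-Add1 | r0:Add1,r1:Mul1,r2:5,r3:9
c4: issue SUB r2<-Add2 | r0:Add1,r1:Mul1,r2:Add2,r3:9
c5: CDB Add1=18; stall | r0:18,r1:Mul1,r2:Add2,r3:9
c6: CDB Mul1=27; issue MUL r0<-Mul1 | r0:Mul1,r1:27,r2:Add2,r3:9
c7: stall | r0:Mul1,r1:27,r2:Add2,r3:9
c8: CDB Add2=-9; stall | r0:Mul1,r1:27,r2:-9,r3:9
c9: stall | r0:Mul1,r1:27,r2:-9,r3:9
c10: stall | r0:Mul1,r1:27,r2:-9,r3:9
c11: CDB Mul1=324; issue MUL r1<-Mul1 | r0:324,r1:Mul1,r2:-9,r3:9
c12: CDB Mul2=189; issue SUB r2<-Add1 | r0:324,r1:Mul1,r2:Add1,r3:9
c13: issue SUB r3<-Add2 | r0:324,r1:Mul1,r2:Add1,r3:Add2
c14: issue MUL r3<-Mul2 | r0:324,r1:Mul1,r2:Add1,r3:Mul2

STATUS = TAG Mul2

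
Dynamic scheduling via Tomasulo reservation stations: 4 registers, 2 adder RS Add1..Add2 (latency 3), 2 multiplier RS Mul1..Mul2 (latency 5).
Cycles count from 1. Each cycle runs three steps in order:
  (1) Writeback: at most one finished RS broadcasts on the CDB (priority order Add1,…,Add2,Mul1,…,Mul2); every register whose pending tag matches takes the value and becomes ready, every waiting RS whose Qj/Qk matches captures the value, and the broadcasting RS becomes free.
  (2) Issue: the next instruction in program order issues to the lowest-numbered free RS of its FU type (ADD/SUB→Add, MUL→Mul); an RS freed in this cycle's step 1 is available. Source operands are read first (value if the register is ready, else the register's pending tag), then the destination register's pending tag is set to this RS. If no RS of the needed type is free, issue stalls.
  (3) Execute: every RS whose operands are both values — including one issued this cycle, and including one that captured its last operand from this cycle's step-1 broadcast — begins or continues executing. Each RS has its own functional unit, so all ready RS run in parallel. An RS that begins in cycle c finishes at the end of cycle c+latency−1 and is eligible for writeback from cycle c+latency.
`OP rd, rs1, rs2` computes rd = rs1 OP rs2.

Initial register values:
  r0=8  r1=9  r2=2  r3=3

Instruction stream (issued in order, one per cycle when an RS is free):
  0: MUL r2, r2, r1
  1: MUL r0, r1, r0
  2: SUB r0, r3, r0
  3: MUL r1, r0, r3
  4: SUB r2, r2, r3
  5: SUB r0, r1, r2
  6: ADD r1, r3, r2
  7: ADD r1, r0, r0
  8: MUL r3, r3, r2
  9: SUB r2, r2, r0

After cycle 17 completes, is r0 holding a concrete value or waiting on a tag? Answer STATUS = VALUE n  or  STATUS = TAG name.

  c1: issue MUL r2<-Mul1  regs: r0:8,r1:9,r2:Mul1,r3:3
  c2: issue MUL r0<-Mul2  regs: r0:Mul2,r1:9,r2:Mul1,r3:3
  c3: issue SUB r0<-Add1  regs: r0:Add1,r1:9,r2:Mul1,r3:3
  c4: stall  regs: r0:Add1,r1:9,r2:Mul1,r3:3
  c5: stall  regs: r0:Add1,r1:9,r2:Mul1,r3:3
  c6: CDB Mul1=18; issue MUL r1<-Mul1  regs: r0:Add1,r1:Mul1,r2:18,r3:3
  c7: CDB Mul2=72; issue SUB r2<-Add2  regs: r0:Add1,r1:Mul1,r2:Add2,r3:3
  c8: stall  regs: r0:Add1,r1:Mul1,r2:Add2,r3:3
  c9: stall  regs: r0:Add1,r1:Mul1,r2:Add2,r3:3
  c10: CDB Add1=-69; issue SUB r0<-Add1  regs: r0:Add1,r1:Mul1,r2:Add2,r3:3
  c11: CDB Add2=15; issue ADD r1<-Add2  regs: r0:Add1,r1:Add2,r2:15,r3:3
  c12: stall  regs: r0:Add1,r1:Add2,r2:15,r3:3
  c13: stall  regs: r0:Add1,r1:Add2,r2:15,r3:3
  c14: CDB Add2=18; issue ADD r1<-Add2  regs: r0:Add1,r1:Add2,r2:15,r3:3
  c15: CDB Mul1=-207; issue MUL r3<-Mul1  regs: r0:Add1,r1:Add2,r2:15,r3:Mul1
  c16: stall  regs: r0:Add1,r1:Add2,r2:15,r3:Mul1
  c17: stall  regs: r0:Add1,r1:Add2,r2:15,r3:Mul1

STATUS = TAG Add1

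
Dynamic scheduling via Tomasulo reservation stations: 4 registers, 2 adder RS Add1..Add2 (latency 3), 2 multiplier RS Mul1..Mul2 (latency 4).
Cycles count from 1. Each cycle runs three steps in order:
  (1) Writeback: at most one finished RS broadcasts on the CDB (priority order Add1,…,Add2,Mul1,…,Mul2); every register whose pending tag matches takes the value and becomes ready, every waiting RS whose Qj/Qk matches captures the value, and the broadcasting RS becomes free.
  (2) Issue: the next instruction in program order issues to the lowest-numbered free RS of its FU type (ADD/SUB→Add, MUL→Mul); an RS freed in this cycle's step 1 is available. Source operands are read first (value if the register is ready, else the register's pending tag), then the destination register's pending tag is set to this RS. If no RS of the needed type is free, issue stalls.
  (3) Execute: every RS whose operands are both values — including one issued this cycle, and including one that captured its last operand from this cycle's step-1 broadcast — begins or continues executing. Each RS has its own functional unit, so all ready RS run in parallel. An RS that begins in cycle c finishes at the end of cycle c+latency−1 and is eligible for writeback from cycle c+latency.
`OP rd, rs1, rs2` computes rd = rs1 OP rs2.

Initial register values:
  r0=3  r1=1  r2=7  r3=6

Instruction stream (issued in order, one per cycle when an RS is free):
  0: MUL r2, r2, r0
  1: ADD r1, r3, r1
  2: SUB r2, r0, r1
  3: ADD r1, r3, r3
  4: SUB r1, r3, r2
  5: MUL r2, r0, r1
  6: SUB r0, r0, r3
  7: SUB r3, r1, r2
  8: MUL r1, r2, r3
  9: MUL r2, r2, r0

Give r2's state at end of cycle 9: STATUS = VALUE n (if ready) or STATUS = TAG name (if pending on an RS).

STATUS = TAG Mul1

  c1: issue MUL r2<-Mul1  regs: r0:3,r1:1,r2:Mul1,r3:6
  c2: issue ADD r1<-Add1  regs: r0:3,r1:Add1,r2:Mul1,r3:6
  c3: issue SUB r2<-Add2  regs: r0:3,r1:Add1,r2:Add2,r3:6
  c4: stall  regs: r0:3,r1:Add1,r2:Add2,r3:6
  c5: CDB Add1=7; issue ADD r1<-Add1  regs: r0:3,r1:Add1,r2:Add2,r3:6
  c6: CDB Mul1=21; stall  regs: r0:3,r1:Add1,r2:Add2,r3:6
  c7: stall  regs: r0:3,r1:Add1,r2:Add2,r3:6
  c8: CDB Add1=12; issue SUB r1<-Add1  regs: r0:3,r1:Add1,r2:Add2,r3:6
  c9: CDB Add2=-4; issue MUL r2<-Mul1  regs: r0:3,r1:Add1,r2:Mul1,r3:6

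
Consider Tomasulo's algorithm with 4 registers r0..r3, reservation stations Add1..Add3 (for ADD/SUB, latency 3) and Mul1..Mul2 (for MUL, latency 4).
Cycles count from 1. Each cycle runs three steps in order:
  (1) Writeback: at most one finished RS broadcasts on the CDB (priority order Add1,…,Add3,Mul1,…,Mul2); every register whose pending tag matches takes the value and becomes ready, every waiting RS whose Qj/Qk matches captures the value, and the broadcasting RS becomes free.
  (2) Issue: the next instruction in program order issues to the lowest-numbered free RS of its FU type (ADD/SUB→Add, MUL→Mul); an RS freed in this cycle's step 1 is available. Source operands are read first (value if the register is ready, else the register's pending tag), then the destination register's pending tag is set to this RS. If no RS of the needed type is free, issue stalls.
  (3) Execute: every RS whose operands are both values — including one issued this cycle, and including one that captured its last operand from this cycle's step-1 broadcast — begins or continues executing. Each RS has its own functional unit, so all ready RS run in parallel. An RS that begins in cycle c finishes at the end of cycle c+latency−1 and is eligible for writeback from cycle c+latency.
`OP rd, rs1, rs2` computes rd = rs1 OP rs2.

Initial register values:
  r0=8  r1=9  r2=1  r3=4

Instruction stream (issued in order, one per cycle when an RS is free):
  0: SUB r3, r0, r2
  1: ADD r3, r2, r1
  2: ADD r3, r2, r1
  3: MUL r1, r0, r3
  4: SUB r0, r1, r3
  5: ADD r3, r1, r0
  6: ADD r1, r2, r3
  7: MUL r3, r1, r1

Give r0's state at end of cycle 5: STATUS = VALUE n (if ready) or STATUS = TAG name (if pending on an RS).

STATUS = TAG Add1

  c1: issue SUB r3<-Add1  regs: r0:8,r1:9,r2:1,r3:Add1
  c2: issue ADD r3<-Add2  regs: r0:8,r1:9,r2:1,r3:Add2
  c3: issue ADD r3<-Add3  regs: r0:8,r1:9,r2:1,r3:Add3
  c4: CDB Add1=7; issue MUL r1<-Mul1  regs: r0:8,r1:Mul1,r2:1,r3:Add3
  c5: CDB Add2=10; issue SUB r0<-Add1  regs: r0:Add1,r1:Mul1,r2:1,r3:Add3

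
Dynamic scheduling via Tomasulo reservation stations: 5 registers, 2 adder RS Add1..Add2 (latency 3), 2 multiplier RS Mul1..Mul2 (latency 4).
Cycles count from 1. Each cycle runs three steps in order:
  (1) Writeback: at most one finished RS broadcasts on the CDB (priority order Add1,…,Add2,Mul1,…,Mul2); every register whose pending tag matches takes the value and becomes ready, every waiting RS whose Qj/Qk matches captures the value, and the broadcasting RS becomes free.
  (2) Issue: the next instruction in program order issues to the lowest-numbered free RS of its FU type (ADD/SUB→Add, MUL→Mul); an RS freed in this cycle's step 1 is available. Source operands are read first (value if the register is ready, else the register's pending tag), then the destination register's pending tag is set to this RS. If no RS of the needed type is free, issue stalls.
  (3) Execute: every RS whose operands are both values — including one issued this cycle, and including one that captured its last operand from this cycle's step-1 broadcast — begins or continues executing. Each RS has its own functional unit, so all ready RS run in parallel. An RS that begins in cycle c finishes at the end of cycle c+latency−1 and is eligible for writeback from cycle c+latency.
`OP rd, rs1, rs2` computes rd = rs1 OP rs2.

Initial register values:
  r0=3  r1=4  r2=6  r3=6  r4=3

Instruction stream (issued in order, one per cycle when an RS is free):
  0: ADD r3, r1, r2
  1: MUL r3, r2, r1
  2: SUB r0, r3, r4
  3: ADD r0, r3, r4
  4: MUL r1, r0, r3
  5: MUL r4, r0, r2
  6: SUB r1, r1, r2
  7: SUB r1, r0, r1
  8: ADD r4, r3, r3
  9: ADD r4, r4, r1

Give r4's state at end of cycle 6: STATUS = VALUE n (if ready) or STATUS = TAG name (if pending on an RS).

STATUS = TAG Mul1

c1: issue ADD r3<-Add1 | r0:3,r1:4,r2:6,r3:Add1,r4:3
c2: issue MUL r3<-Mul1 | r0:3,r1:4,r2:6,r3:Mul1,r4:3
c3: issue SUB r0<-Add2 | r0:Add2,r1:4,r2:6,r3:Mul1,r4:3
c4: CDB Add1=10; issue ADD r0<-Add1 | r0:Add1,r1:4,r2:6,r3:Mul1,r4:3
c5: issue MUL r1<-Mul2 | r0:Add1,r1:Mul2,r2:6,r3:Mul1,r4:3
c6: CDB Mul1=24; issue MUL r4<-Mul1 | r0:Add1,r1:Mul2,r2:6,r3:24,r4:Mul1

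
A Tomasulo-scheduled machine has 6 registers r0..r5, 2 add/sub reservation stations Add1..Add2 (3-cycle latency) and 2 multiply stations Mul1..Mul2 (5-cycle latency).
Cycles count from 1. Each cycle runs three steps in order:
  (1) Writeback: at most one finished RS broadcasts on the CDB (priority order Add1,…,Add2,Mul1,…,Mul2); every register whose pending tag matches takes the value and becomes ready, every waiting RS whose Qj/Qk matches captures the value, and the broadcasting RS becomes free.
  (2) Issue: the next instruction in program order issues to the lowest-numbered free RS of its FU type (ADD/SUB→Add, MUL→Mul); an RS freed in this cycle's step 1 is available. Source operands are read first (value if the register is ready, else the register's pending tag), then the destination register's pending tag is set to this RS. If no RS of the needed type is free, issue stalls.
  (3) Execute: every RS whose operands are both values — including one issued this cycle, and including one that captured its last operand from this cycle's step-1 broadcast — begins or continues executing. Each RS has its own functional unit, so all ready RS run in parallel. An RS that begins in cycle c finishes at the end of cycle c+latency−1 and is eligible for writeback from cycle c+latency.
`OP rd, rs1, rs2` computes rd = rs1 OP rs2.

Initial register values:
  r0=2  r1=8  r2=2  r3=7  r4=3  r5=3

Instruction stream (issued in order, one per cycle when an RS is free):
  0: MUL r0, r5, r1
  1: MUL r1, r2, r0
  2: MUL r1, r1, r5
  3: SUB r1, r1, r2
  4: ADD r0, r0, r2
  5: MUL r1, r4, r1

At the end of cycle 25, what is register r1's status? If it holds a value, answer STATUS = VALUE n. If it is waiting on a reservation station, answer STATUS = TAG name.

STATUS = VALUE 426

c1: issue MUL r0<-Mul1 | r0:Mul1,r1:8,r2:2,r3:7,r4:3,r5:3
c2: issue MUL r1<-Mul2 | r0:Mul1,r1:Mul2,r2:2,r3:7,r4:3,r5:3
c3: stall | r0:Mul1,r1:Mul2,r2:2,r3:7,r4:3,r5:3
c4: stall | r0:Mul1,r1:Mul2,r2:2,r3:7,r4:3,r5:3
c5: stall | r0:Mul1,r1:Mul2,r2:2,r3:7,r4:3,r5:3
c6: CDB Mul1=24; issue MUL r1<-Mul1 | r0:24,r1:Mul1,r2:2,r3:7,r4:3,r5:3
c7: issue SUB r1<-Add1 | r0:24,r1:Add1,r2:2,r3:7,r4:3,r5:3
c8: issue ADD r0<-Add2 | r0:Add2,r1:Add1,r2:2,r3:7,r4:3,r5:3
c9: stall | r0:Add2,r1:Add1,r2:2,r3:7,r4:3,r5:3
c10: stall | r0:Add2,r1:Add1,r2:2,r3:7,r4:3,r5:3
c11: CDB Add2=26; stall | r0:26,r1:Add1,r2:2,r3:7,r4:3,r5:3
c12: CDB Mul2=48; issue MUL r1<-Mul2 | r0:26,r1:Mul2,r2:2,r3:7,r4:3,r5:3
c13: - | r0:26,r1:Mul2,r2:2,r3:7,r4:3,r5:3
c14: - | r0:26,r1:Mul2,r2:2,r3:7,r4:3,r5:3
c15: - | r0:26,r1:Mul2,r2:2,r3:7,r4:3,r5:3
c16: - | r0:26,r1:Mul2,r2:2,r3:7,r4:3,r5:3
c17: CDB Mul1=144 | r0:26,r1:Mul2,r2:2,r3:7,r4:3,r5:3
c18: - | r0:26,r1:Mul2,r2:2,r3:7,r4:3,r5:3
c19: - | r0:26,r1:Mul2,r2:2,r3:7,r4:3,r5:3
c20: CDB Add1=142 | r0:26,r1:Mul2,r2:2,r3:7,r4:3,r5:3
c21: - | r0:26,r1:Mul2,r2:2,r3:7,r4:3,r5:3
c22: - | r0:26,r1:Mul2,r2:2,r3:7,r4:3,r5:3
c23: - | r0:26,r1:Mul2,r2:2,r3:7,r4:3,r5:3
c24: - | r0:26,r1:Mul2,r2:2,r3:7,r4:3,r5:3
c25: CDB Mul2=426 | r0:26,r1:426,r2:2,r3:7,r4:3,r5:3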